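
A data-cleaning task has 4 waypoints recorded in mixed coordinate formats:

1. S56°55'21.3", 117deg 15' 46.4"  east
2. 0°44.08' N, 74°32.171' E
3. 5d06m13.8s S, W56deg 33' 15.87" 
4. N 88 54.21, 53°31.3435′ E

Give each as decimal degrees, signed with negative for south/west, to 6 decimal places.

Point 1:
  Latitude: 56 + 55/60 + 21.3/3600 = 56.9225833
  S ⇒ negate
  λ: 117 + 15/60 + 46.4/3600 = 117.2628889
  E ⇒ keep positive
Point 2:
  Lat: 0 + 44.08/60 = 0.7346667
  N ⇒ keep positive
  Lon: 74 + 32.171/60 = 74.5361833
  E → positive
Point 3:
  Lat: 6′ + 13.8″ = 6.23000′; 5 + 6.23000/60 = 5.1038333
  S ⇒ negate
  λ: 56 + 33/60 + 15.87/3600 = 56.5544083
  hemisphere W, so the sign is −
Point 4:
  Latitude: 88 + 54.21/60 = 88.9035000
  N → positive
  λ: 53 + 31.3435/60 = 53.5223917
  E ⇒ keep positive

1. -56.922583, 117.262889
2. 0.734667, 74.536183
3. -5.103833, -56.554408
4. 88.903500, 53.522392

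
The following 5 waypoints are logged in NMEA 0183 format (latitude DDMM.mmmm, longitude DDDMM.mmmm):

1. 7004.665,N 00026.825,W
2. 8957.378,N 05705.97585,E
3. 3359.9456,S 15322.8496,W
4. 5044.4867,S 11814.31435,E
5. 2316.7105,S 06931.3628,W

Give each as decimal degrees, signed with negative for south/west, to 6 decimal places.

1. 70.077750, -0.447083
2. 89.956300, 57.099598
3. -33.999093, -153.380827
4. -50.741445, 118.238573
5. -23.278508, -69.522713

Point 1:
  Latitude: split at 2 digits → 70° and 4.665′; 70 + 4.665/60 = 70.0777500
  N → positive
  Lon: degrees = first 3 digits = 0, minutes = 26.825; 0 + 26.825/60 = 0.4470833
  hemisphere W, so the sign is −
Point 2:
  φ: split at 2 digits → 89° and 57.378′; 89 + 57.378/60 = 89.9563000
  N → positive
  Lon: degrees = first 3 digits = 57, minutes = 5.97585; 57 + 5.97585/60 = 57.0995975
  E → positive
Point 3:
  Latitude: split at 2 digits → 33° and 59.9456′; 33 + 59.9456/60 = 33.9990933
  hemisphere S, so the sign is −
  Lon: split at 3 digits → 153° and 22.8496′; 153 + 22.8496/60 = 153.3808267
  W → negative
Point 4:
  φ: degrees = first 2 digits = 50, minutes = 44.4867; 50 + 44.4867/60 = 50.7414450
  S → negative
  Longitude: degrees = first 3 digits = 118, minutes = 14.31435; 118 + 14.31435/60 = 118.2385725
  E → positive
Point 5:
  φ: split at 2 digits → 23° and 16.7105′; 23 + 16.7105/60 = 23.2785083
  hemisphere S, so the sign is −
  λ: split at 3 digits → 069° and 31.3628′; 69 + 31.3628/60 = 69.5227133
  hemisphere W, so the sign is −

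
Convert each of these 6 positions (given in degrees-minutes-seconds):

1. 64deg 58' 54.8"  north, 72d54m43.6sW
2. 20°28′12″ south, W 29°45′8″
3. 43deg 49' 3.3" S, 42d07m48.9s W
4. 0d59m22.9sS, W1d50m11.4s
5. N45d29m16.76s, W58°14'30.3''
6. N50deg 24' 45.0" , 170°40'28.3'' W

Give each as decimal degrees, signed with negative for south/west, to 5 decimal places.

1. 64.98189, -72.91211
2. -20.47000, -29.75222
3. -43.81758, -42.13025
4. -0.98969, -1.83650
5. 45.48799, -58.24175
6. 50.41250, -170.67453

Point 1:
  Latitude: 58′ + 54.8″ = 58.91333′; 64 + 58.91333/60 = 64.981889
  N → positive
  Lon: 54′ + 43.6″ = 54.72667′; 72 + 54.72667/60 = 72.912111
  W → negative
Point 2:
  Latitude: 20° + 28/60 + 12/3600 = 20 + 0.466667 + 0.003333 = 20.470000
  S ⇒ negate
  λ: 29° + 45/60 + 8/3600 = 29 + 0.750000 + 0.002222 = 29.752222
  hemisphere W, so the sign is −
Point 3:
  φ: 43 + 49/60 + 3.3/3600 = 43.817583
  hemisphere S, so the sign is −
  λ: 42 + 7/60 + 48.9/3600 = 42.130250
  W → negative
Point 4:
  Latitude: 59′ + 22.9″ = 59.38167′; 0 + 59.38167/60 = 0.989694
  S ⇒ negate
  Lon: 50′ + 11.4″ = 50.19000′; 1 + 50.19000/60 = 1.836500
  W → negative
Point 5:
  Latitude: 29′ + 16.76″ = 29.27933′; 45 + 29.27933/60 = 45.487989
  N ⇒ keep positive
  Lon: 58° + 14/60 + 30.3/3600 = 58 + 0.233333 + 0.008417 = 58.241750
  hemisphere W, so the sign is −
Point 6:
  Latitude: 50 + 24/60 + 45/3600 = 50.412500
  N → positive
  Lon: 40′ + 28.3″ = 40.47167′; 170 + 40.47167/60 = 170.674528
  W ⇒ negate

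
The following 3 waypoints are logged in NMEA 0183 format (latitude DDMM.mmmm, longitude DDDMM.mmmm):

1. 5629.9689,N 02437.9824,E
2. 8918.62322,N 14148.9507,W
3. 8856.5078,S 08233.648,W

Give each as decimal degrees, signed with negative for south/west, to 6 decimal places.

Point 1:
  φ: split at 2 digits → 56° and 29.9689′; 56 + 29.9689/60 = 56.4994817
  N → positive
  Lon: degrees = first 3 digits = 24, minutes = 37.9824; 24 + 37.9824/60 = 24.6330400
  E ⇒ keep positive
Point 2:
  φ: split at 2 digits → 89° and 18.62322′; 89 + 18.62322/60 = 89.3103870
  N → positive
  λ: split at 3 digits → 141° and 48.9507′; 141 + 48.9507/60 = 141.8158450
  hemisphere W, so the sign is −
Point 3:
  φ: degrees = first 2 digits = 88, minutes = 56.5078; 88 + 56.5078/60 = 88.9417967
  S → negative
  λ: degrees = first 3 digits = 82, minutes = 33.648; 82 + 33.648/60 = 82.5608000
  W → negative

1. 56.499482, 24.633040
2. 89.310387, -141.815845
3. -88.941797, -82.560800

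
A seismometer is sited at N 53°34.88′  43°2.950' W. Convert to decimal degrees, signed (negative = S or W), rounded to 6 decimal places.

53.581333, -43.049167

φ: 34.88′ = 0.581333°; total 53.5813333
N ⇒ keep positive
Longitude: 2.95′ = 0.049167°; total 43.0491667
W → negative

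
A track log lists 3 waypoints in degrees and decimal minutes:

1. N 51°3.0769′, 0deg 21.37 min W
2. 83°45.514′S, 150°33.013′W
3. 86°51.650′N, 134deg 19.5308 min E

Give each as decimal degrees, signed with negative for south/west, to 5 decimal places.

Point 1:
  Latitude: 3.0769′ = 0.051282°; total 51.051282
  N ⇒ keep positive
  Longitude: 0 + 21.37/60 = 0.356167
  W ⇒ negate
Point 2:
  Latitude: 83 + 45.514/60 = 83.758567
  hemisphere S, so the sign is −
  Longitude: 150 + 33.013/60 = 150.550217
  W → negative
Point 3:
  Latitude: 86 + 51.65/60 = 86.860833
  N ⇒ keep positive
  Lon: 19.5308′ = 0.325513°; total 134.325513
  E → positive

1. 51.05128, -0.35617
2. -83.75857, -150.55022
3. 86.86083, 134.32551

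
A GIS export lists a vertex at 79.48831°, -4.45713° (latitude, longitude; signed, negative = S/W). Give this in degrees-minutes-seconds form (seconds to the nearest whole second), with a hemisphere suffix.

79°29′18″ N, 4°27′26″ W

Latitude: whole degrees 79; 29.29860′ → 29′ and 17.92″
Longitude is negative → W; |value| = 4.457130
Lon: 0.457130° → 27.42780′; 0.42780 × 60 = 25.67″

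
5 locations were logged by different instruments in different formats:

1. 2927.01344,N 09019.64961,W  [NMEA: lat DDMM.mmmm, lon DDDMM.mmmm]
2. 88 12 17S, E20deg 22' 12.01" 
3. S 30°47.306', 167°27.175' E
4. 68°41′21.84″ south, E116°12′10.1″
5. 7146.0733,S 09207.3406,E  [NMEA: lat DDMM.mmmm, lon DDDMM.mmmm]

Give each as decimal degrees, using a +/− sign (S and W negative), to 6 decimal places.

1. 29.450224, -90.327494
2. -88.204722, 20.370003
3. -30.788433, 167.452917
4. -68.689400, 116.202806
5. -71.767888, 92.122343

Point 1:
  Lat: degrees = first 2 digits = 29, minutes = 27.01344; 29 + 27.01344/60 = 29.4502240
  N → positive
  Longitude: degrees = first 3 digits = 90, minutes = 19.64961; 90 + 19.64961/60 = 90.3274935
  W → negative
Point 2:
  Lat: 88° + 12/60 + 17/3600 = 88 + 0.200000 + 0.004722 = 88.2047222
  S → negative
  λ: 20° + 22/60 + 12.01/3600 = 20 + 0.366667 + 0.003336 = 20.3700028
  E → positive
Point 3:
  φ: 47.306′ = 0.788433°; total 30.7884333
  S ⇒ negate
  Lon: 167 + 27.175/60 = 167.4529167
  E ⇒ keep positive
Point 4:
  Lat: 68° + 41/60 + 21.84/3600 = 68 + 0.683333 + 0.006067 = 68.6894000
  S → negative
  λ: 116 + 12/60 + 10.1/3600 = 116.2028056
  E ⇒ keep positive
Point 5:
  φ: split at 2 digits → 71° and 46.0733′; 71 + 46.0733/60 = 71.7678883
  S ⇒ negate
  Lon: split at 3 digits → 092° and 7.3406′; 92 + 7.3406/60 = 92.1223433
  E → positive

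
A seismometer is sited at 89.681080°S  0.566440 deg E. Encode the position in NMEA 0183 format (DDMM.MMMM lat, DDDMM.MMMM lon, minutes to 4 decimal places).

Latitude: fractional part 0.681080 → 40.864800 minutes
λ: 0° + 0.566440 × 60 = 0° 33.986400′

8940.8648,S / 00033.9864,E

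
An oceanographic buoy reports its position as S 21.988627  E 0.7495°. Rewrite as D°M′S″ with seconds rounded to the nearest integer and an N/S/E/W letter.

φ: 0.988627° → 59.31762′; 0.31762 × 60 = 19.06″
Longitude: 0.749500 × 60 = 44.97000′ → 44′, remainder × 60 = 58.20″

21°59′19″ S, 0°44′58″ E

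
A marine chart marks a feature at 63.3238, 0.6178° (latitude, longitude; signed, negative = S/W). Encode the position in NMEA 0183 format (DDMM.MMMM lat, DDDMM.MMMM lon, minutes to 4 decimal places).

φ: fractional part 0.323800 → 19.428000 minutes
Lon: 0° + 0.617800 × 60 = 0° 37.068000′

6319.4280,N / 00037.0680,E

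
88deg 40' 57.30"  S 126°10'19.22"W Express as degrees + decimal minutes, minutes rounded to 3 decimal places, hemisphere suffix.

Latitude: 40 + 57.3/60 = 40.95500′
Longitude: 10 + 19.22/60 = 10.32033′

88° 40.955′ S, 126° 10.320′ W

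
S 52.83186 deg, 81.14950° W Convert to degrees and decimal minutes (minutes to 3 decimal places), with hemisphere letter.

52° 49.912′ S, 81° 8.970′ W

Latitude: fractional part 0.831860 → 49.91160 minutes
λ: 81° + 0.149500 × 60 = 81° 8.97000′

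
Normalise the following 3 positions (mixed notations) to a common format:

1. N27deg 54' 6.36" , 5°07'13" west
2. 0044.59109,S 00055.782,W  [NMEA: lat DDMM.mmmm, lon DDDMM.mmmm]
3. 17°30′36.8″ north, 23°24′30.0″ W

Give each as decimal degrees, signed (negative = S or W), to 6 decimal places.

Point 1:
  Latitude: 27° + 54/60 + 6.36/3600 = 27 + 0.900000 + 0.001767 = 27.9017667
  N → positive
  λ: 5° + 7/60 + 13/3600 = 5 + 0.116667 + 0.003611 = 5.1202778
  W → negative
Point 2:
  φ: split at 2 digits → 00° and 44.59109′; 0 + 44.59109/60 = 0.7431848
  hemisphere S, so the sign is −
  Lon: degrees = first 3 digits = 0, minutes = 55.782; 0 + 55.782/60 = 0.9297000
  W ⇒ negate
Point 3:
  Lat: 17 + 30/60 + 36.8/3600 = 17.5102222
  N ⇒ keep positive
  Longitude: 23 + 24/60 + 30/3600 = 23.4083333
  W → negative

1. 27.901767, -5.120278
2. -0.743185, -0.929700
3. 17.510222, -23.408333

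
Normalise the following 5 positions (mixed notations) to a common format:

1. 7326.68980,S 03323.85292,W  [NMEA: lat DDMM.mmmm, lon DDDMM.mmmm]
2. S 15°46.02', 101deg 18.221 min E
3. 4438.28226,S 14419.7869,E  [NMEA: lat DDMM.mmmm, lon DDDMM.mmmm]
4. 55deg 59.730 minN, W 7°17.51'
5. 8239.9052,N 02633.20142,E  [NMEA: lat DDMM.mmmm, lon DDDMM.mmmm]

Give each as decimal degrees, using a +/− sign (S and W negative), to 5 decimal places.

1. -73.44483, -33.39755
2. -15.76700, 101.30368
3. -44.63804, 144.32978
4. 55.99550, -7.29183
5. 82.66509, 26.55336

Point 1:
  Lat: degrees = first 2 digits = 73, minutes = 26.6898; 73 + 26.6898/60 = 73.444830
  S ⇒ negate
  Lon: split at 3 digits → 033° and 23.85292′; 33 + 23.85292/60 = 33.397549
  hemisphere W, so the sign is −
Point 2:
  φ: 46.02′ = 0.767000°; total 15.767000
  hemisphere S, so the sign is −
  Longitude: 101 + 18.221/60 = 101.303683
  E ⇒ keep positive
Point 3:
  Latitude: split at 2 digits → 44° and 38.28226′; 44 + 38.28226/60 = 44.638038
  S → negative
  Longitude: split at 3 digits → 144° and 19.7869′; 144 + 19.7869/60 = 144.329782
  E ⇒ keep positive
Point 4:
  Latitude: 55 + 59.73/60 = 55.995500
  N ⇒ keep positive
  Longitude: 17.51′ = 0.291833°; total 7.291833
  W ⇒ negate
Point 5:
  Latitude: degrees = first 2 digits = 82, minutes = 39.9052; 82 + 39.9052/60 = 82.665087
  N → positive
  Longitude: split at 3 digits → 026° and 33.20142′; 26 + 33.20142/60 = 26.553357
  E ⇒ keep positive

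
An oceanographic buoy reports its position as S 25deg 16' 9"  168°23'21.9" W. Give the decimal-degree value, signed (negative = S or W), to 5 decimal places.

-25.26917, -168.38942

φ: 25° + 16/60 + 9/3600 = 25 + 0.266667 + 0.002500 = 25.269167
S → negative
λ: 23′ + 21.9″ = 23.36500′; 168 + 23.36500/60 = 168.389417
hemisphere W, so the sign is −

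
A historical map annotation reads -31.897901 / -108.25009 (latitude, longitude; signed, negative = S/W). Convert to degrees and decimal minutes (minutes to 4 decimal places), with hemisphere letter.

Latitude is negative → S; |value| = 31.897901
Lat: minutes = (31.897901 − 31) × 60 = 53.874060
Longitude is negative → W; |value| = 108.250090
Longitude: 108° + 0.250090 × 60 = 108° 15.005400′

31° 53.8741′ S, 108° 15.0054′ W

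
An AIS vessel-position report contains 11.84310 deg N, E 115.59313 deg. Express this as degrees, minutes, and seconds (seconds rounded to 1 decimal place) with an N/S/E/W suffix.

11°50′35.2″ N, 115°35′35.3″ E

Latitude: whole degrees 11; 50.58600′ → 50′ and 35.160″
Longitude: 0.593130 × 60 = 35.58780′ → 35′, remainder × 60 = 35.268″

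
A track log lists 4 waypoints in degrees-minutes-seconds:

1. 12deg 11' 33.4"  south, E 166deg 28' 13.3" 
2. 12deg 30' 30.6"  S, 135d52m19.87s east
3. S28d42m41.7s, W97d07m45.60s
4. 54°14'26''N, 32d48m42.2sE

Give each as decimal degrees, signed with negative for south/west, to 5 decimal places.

1. -12.19261, 166.47036
2. -12.50850, 135.87219
3. -28.71158, -97.12933
4. 54.24056, 32.81172

Point 1:
  Latitude: 11′ + 33.4″ = 11.55667′; 12 + 11.55667/60 = 12.192611
  hemisphere S, so the sign is −
  λ: 166 + 28/60 + 13.3/3600 = 166.470361
  E → positive
Point 2:
  Latitude: 30′ + 30.6″ = 30.51000′; 12 + 30.51000/60 = 12.508500
  S → negative
  λ: 135 + 52/60 + 19.87/3600 = 135.872186
  E ⇒ keep positive
Point 3:
  Latitude: 42′ + 41.7″ = 42.69500′; 28 + 42.69500/60 = 28.711583
  hemisphere S, so the sign is −
  λ: 97 + 7/60 + 45.6/3600 = 97.129333
  W → negative
Point 4:
  Lat: 54 + 14/60 + 26/3600 = 54.240556
  N ⇒ keep positive
  Longitude: 48′ + 42.2″ = 48.70333′; 32 + 48.70333/60 = 32.811722
  E ⇒ keep positive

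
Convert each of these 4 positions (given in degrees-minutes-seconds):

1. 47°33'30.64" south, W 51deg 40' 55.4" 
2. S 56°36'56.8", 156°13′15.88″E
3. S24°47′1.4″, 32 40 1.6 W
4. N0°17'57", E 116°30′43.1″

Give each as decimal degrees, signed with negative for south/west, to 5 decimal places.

Point 1:
  φ: 47° + 33/60 + 30.64/3600 = 47 + 0.550000 + 0.008511 = 47.558511
  S ⇒ negate
  Lon: 40′ + 55.4″ = 40.92333′; 51 + 40.92333/60 = 51.682056
  hemisphere W, so the sign is −
Point 2:
  Lat: 56° + 36/60 + 56.8/3600 = 56 + 0.600000 + 0.015778 = 56.615778
  S ⇒ negate
  Longitude: 13′ + 15.88″ = 13.26467′; 156 + 13.26467/60 = 156.221078
  E → positive
Point 3:
  Latitude: 47′ + 1.4″ = 47.02333′; 24 + 47.02333/60 = 24.783722
  S ⇒ negate
  Longitude: 32 + 40/60 + 1.6/3600 = 32.667111
  W ⇒ negate
Point 4:
  Latitude: 0° + 17/60 + 57/3600 = 0 + 0.283333 + 0.015833 = 0.299167
  N → positive
  λ: 116 + 30/60 + 43.1/3600 = 116.511972
  E → positive

1. -47.55851, -51.68206
2. -56.61578, 156.22108
3. -24.78372, -32.66711
4. 0.29917, 116.51197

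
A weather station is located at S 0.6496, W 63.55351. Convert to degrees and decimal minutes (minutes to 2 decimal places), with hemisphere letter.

Latitude: fractional part 0.649600 → 38.9760 minutes
Lon: 63° + 0.553510 × 60 = 63° 33.2106′

0° 38.98′ S, 63° 33.21′ W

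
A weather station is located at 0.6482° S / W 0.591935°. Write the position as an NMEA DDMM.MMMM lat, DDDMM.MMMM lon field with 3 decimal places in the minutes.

0038.892,S / 00035.516,W

Latitude: minutes = (0.648200 − 0) × 60 = 38.89200
Lon: minutes = (0.591935 − 0) × 60 = 35.51610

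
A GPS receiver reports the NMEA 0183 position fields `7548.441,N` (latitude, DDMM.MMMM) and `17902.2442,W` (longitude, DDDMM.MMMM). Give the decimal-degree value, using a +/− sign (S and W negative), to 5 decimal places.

75.80735, -179.03740

Lat: degrees = first 2 digits = 75, minutes = 48.441; 75 + 48.441/60 = 75.807350
N ⇒ keep positive
λ: split at 3 digits → 179° and 2.2442′; 179 + 2.2442/60 = 179.037403
hemisphere W, so the sign is −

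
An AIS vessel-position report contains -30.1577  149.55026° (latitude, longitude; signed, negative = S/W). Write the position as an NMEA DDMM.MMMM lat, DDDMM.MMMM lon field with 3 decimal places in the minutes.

3009.462,S / 14933.016,E

Latitude is negative → S; |value| = 30.157700
Lat: 30° + 0.157700 × 60 = 30° 9.46200′
Longitude: minutes = (149.550260 − 149) × 60 = 33.01560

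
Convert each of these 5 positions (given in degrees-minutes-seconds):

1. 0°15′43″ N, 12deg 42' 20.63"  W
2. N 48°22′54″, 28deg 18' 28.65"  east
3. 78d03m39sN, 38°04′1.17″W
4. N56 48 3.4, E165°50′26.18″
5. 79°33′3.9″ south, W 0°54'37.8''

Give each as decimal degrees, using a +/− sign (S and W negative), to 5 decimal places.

1. 0.26194, -12.70573
2. 48.38167, 28.30796
3. 78.06083, -38.06699
4. 56.80094, 165.84061
5. -79.55108, -0.91050

Point 1:
  Lat: 0 + 15/60 + 43/3600 = 0.261944
  N ⇒ keep positive
  Longitude: 12 + 42/60 + 20.63/3600 = 12.705731
  hemisphere W, so the sign is −
Point 2:
  Latitude: 48° + 22/60 + 54/3600 = 48 + 0.366667 + 0.015000 = 48.381667
  N → positive
  λ: 28 + 18/60 + 28.65/3600 = 28.307958
  E → positive
Point 3:
  Lat: 78 + 3/60 + 39/3600 = 78.060833
  N → positive
  λ: 38 + 4/60 + 1.17/3600 = 38.066992
  W ⇒ negate
Point 4:
  Latitude: 56° + 48/60 + 3.4/3600 = 56 + 0.800000 + 0.000944 = 56.800944
  N ⇒ keep positive
  λ: 165° + 50/60 + 26.18/3600 = 165 + 0.833333 + 0.007272 = 165.840606
  E ⇒ keep positive
Point 5:
  φ: 79° + 33/60 + 3.9/3600 = 79 + 0.550000 + 0.001083 = 79.551083
  hemisphere S, so the sign is −
  λ: 0 + 54/60 + 37.8/3600 = 0.910500
  W ⇒ negate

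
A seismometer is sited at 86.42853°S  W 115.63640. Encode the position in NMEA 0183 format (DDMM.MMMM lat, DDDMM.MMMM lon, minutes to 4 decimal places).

Lat: minutes = (86.428530 − 86) × 60 = 25.711800
Longitude: fractional part 0.636400 → 38.184000 minutes

8625.7118,S / 11538.1840,W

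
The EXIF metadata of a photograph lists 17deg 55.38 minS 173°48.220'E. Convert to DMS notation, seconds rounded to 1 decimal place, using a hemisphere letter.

φ: 55.38000′ → 55′ and 0.38000 × 60 = 22.800″
Longitude: fractional minutes 0.22000 × 60 = 13.200″

17°55′22.8″ S, 173°48′13.2″ E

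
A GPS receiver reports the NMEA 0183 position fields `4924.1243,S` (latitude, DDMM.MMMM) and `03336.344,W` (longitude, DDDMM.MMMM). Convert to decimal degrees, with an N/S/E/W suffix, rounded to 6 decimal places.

49.402072° S, 33.605733° W

Latitude: split at 2 digits → 49° and 24.1243′; 49 + 24.1243/60 = 49.4020717
Longitude: degrees = first 3 digits = 33, minutes = 36.344; 33 + 36.344/60 = 33.6057333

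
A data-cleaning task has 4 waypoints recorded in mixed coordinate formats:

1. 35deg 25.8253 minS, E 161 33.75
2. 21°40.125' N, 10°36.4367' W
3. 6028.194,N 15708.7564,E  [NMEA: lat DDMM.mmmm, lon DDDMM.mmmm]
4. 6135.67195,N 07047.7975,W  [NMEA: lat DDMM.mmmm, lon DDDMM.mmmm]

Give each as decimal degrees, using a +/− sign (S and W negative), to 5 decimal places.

1. -35.43042, 161.56250
2. 21.66875, -10.60728
3. 60.46990, 157.14594
4. 61.59453, -70.79663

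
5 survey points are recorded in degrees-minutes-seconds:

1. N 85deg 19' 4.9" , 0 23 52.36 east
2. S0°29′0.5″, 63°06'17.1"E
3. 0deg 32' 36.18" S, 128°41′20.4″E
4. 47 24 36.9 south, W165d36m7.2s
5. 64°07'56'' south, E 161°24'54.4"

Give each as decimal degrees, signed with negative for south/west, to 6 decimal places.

1. 85.318028, 0.397878
2. -0.483472, 63.104750
3. -0.543383, 128.689000
4. -47.410250, -165.602000
5. -64.132222, 161.415111

Point 1:
  Lat: 85° + 19/60 + 4.9/3600 = 85 + 0.316667 + 0.001361 = 85.3180278
  N → positive
  Lon: 23′ + 52.36″ = 23.87267′; 0 + 23.87267/60 = 0.3978778
  E → positive
Point 2:
  Latitude: 0° + 29/60 + 0.5/3600 = 0 + 0.483333 + 0.000139 = 0.4834722
  S ⇒ negate
  Longitude: 63° + 6/60 + 17.1/3600 = 63 + 0.100000 + 0.004750 = 63.1047500
  E → positive
Point 3:
  Lat: 0° + 32/60 + 36.18/3600 = 0 + 0.533333 + 0.010050 = 0.5433833
  S ⇒ negate
  Longitude: 128° + 41/60 + 20.4/3600 = 128 + 0.683333 + 0.005667 = 128.6890000
  E ⇒ keep positive
Point 4:
  φ: 24′ + 36.9″ = 24.61500′; 47 + 24.61500/60 = 47.4102500
  S → negative
  Longitude: 165 + 36/60 + 7.2/3600 = 165.6020000
  hemisphere W, so the sign is −
Point 5:
  Latitude: 64 + 7/60 + 56/3600 = 64.1322222
  S → negative
  λ: 161° + 24/60 + 54.4/3600 = 161 + 0.400000 + 0.015111 = 161.4151111
  E ⇒ keep positive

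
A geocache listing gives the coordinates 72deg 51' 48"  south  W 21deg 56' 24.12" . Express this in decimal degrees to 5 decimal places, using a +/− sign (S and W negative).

Lat: 51′ + 48″ = 51.80000′; 72 + 51.80000/60 = 72.863333
hemisphere S, so the sign is −
Lon: 21 + 56/60 + 24.12/3600 = 21.940033
W → negative

-72.86333, -21.94003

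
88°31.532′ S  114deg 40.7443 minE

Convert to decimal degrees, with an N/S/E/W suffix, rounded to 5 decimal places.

88.52553° S, 114.67907° E

φ: 31.532′ = 0.525533°; total 88.525533
λ: 114 + 40.7443/60 = 114.679072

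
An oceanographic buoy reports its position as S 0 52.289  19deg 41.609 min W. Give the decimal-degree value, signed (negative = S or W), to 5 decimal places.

-0.87148, -19.69348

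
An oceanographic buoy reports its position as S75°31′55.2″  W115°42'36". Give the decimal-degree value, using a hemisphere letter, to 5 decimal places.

75.53200° S, 115.71000° W

Lat: 75° + 31/60 + 55.2/3600 = 75 + 0.516667 + 0.015333 = 75.532000
λ: 115° + 42/60 + 36/3600 = 115 + 0.700000 + 0.010000 = 115.710000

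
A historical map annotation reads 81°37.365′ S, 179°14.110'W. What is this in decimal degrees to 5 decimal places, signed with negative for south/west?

Lat: 81 + 37.365/60 = 81.622750
S ⇒ negate
λ: 179 + 14.11/60 = 179.235167
W → negative

-81.62275, -179.23517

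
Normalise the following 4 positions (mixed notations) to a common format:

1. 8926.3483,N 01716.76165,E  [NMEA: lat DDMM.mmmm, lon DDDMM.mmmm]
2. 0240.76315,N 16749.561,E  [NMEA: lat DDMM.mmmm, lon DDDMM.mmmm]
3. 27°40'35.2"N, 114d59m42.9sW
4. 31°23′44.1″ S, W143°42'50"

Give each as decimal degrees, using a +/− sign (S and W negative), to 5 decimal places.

1. 89.43914, 17.27936
2. 2.67939, 167.82602
3. 27.67644, -114.99525
4. -31.39558, -143.71389

Point 1:
  Lat: degrees = first 2 digits = 89, minutes = 26.3483; 89 + 26.3483/60 = 89.439138
  N → positive
  λ: degrees = first 3 digits = 17, minutes = 16.76165; 17 + 16.76165/60 = 17.279361
  E → positive
Point 2:
  Lat: split at 2 digits → 02° and 40.76315′; 2 + 40.76315/60 = 2.679386
  N ⇒ keep positive
  λ: degrees = first 3 digits = 167, minutes = 49.561; 167 + 49.561/60 = 167.826017
  E → positive
Point 3:
  φ: 27 + 40/60 + 35.2/3600 = 27.676444
  N ⇒ keep positive
  λ: 59′ + 42.9″ = 59.71500′; 114 + 59.71500/60 = 114.995250
  W → negative
Point 4:
  Lat: 31 + 23/60 + 44.1/3600 = 31.395583
  S → negative
  λ: 42′ + 50″ = 42.83333′; 143 + 42.83333/60 = 143.713889
  hemisphere W, so the sign is −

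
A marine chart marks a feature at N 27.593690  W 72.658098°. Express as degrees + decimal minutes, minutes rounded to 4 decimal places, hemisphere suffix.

Lat: 27° + 0.593690 × 60 = 27° 35.621400′
λ: fractional part 0.658098 → 39.485880 minutes

27° 35.6214′ N, 72° 39.4859′ W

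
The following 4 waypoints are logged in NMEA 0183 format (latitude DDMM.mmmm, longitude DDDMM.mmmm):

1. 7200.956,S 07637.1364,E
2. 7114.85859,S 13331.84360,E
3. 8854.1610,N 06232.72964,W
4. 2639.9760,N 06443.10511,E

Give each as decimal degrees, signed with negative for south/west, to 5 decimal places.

Point 1:
  Latitude: degrees = first 2 digits = 72, minutes = 0.956; 72 + 0.956/60 = 72.015933
  hemisphere S, so the sign is −
  λ: degrees = first 3 digits = 76, minutes = 37.1364; 76 + 37.1364/60 = 76.618940
  E ⇒ keep positive
Point 2:
  Latitude: split at 2 digits → 71° and 14.85859′; 71 + 14.85859/60 = 71.247643
  hemisphere S, so the sign is −
  Longitude: split at 3 digits → 133° and 31.8436′; 133 + 31.8436/60 = 133.530727
  E ⇒ keep positive
Point 3:
  φ: split at 2 digits → 88° and 54.161′; 88 + 54.161/60 = 88.902683
  N ⇒ keep positive
  λ: split at 3 digits → 062° and 32.72964′; 62 + 32.72964/60 = 62.545494
  W ⇒ negate
Point 4:
  φ: split at 2 digits → 26° and 39.976′; 26 + 39.976/60 = 26.666267
  N ⇒ keep positive
  λ: degrees = first 3 digits = 64, minutes = 43.10511; 64 + 43.10511/60 = 64.718419
  E ⇒ keep positive

1. -72.01593, 76.61894
2. -71.24764, 133.53073
3. 88.90268, -62.54549
4. 26.66627, 64.71842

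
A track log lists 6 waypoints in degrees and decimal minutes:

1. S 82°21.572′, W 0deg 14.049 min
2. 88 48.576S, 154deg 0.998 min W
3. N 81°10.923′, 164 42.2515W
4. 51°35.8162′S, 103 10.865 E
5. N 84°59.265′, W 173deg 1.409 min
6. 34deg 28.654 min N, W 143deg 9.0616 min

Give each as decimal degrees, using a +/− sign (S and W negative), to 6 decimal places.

1. -82.359533, -0.234150
2. -88.809600, -154.016633
3. 81.182050, -164.704192
4. -51.596937, 103.181083
5. 84.987750, -173.023483
6. 34.477567, -143.151027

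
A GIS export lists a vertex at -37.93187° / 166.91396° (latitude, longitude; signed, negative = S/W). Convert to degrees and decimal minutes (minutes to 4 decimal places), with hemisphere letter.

Latitude is negative → S; |value| = 37.931870
Lat: 37° + 0.931870 × 60 = 37° 55.912200′
Lon: 166° + 0.913960 × 60 = 166° 54.837600′

37° 55.9122′ S, 166° 54.8376′ E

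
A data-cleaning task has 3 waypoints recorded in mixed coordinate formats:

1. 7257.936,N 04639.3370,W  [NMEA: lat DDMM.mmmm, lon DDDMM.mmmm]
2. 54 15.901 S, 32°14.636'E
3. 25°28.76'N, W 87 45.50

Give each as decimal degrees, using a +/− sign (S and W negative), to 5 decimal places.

1. 72.96560, -46.65562
2. -54.26502, 32.24393
3. 25.47933, -87.75833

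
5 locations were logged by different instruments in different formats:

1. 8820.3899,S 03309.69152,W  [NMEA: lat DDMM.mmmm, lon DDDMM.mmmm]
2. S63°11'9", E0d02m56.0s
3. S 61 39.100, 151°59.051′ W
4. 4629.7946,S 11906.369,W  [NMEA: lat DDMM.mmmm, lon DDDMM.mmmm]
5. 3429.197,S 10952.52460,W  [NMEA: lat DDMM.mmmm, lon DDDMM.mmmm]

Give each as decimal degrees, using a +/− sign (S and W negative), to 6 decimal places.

1. -88.339832, -33.161525
2. -63.185833, 0.048889
3. -61.651667, -151.984183
4. -46.496577, -119.106150
5. -34.486617, -109.875410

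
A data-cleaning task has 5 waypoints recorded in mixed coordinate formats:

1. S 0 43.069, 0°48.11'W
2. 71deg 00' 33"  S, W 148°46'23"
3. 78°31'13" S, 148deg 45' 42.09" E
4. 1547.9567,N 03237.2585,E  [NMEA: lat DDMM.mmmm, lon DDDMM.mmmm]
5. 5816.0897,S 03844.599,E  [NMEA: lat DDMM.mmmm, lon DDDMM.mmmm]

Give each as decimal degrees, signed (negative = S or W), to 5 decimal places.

Point 1:
  Lat: 43.069′ = 0.717817°; total 0.717817
  S → negative
  Longitude: 0 + 48.11/60 = 0.801833
  W ⇒ negate
Point 2:
  φ: 71 + 0/60 + 33/3600 = 71.009167
  S → negative
  Longitude: 148 + 46/60 + 23/3600 = 148.773056
  W ⇒ negate
Point 3:
  Latitude: 78° + 31/60 + 13/3600 = 78 + 0.516667 + 0.003611 = 78.520278
  S → negative
  λ: 148 + 45/60 + 42.09/3600 = 148.761692
  E → positive
Point 4:
  Latitude: split at 2 digits → 15° and 47.9567′; 15 + 47.9567/60 = 15.799278
  N → positive
  λ: split at 3 digits → 032° and 37.2585′; 32 + 37.2585/60 = 32.620975
  E → positive
Point 5:
  Lat: split at 2 digits → 58° and 16.0897′; 58 + 16.0897/60 = 58.268162
  hemisphere S, so the sign is −
  λ: split at 3 digits → 038° and 44.599′; 38 + 44.599/60 = 38.743317
  E → positive

1. -0.71782, -0.80183
2. -71.00917, -148.77306
3. -78.52028, 148.76169
4. 15.79928, 32.62098
5. -58.26816, 38.74332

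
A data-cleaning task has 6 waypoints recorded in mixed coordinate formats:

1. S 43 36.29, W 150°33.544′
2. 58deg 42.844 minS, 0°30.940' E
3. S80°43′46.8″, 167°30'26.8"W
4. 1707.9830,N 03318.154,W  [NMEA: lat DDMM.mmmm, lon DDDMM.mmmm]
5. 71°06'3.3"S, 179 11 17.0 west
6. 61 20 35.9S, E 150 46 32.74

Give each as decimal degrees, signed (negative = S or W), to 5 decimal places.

1. -43.60483, -150.55907
2. -58.71407, 0.51567
3. -80.72967, -167.50744
4. 17.13305, -33.30257
5. -71.10092, -179.18806
6. -61.34331, 150.77576

Point 1:
  φ: 36.29′ = 0.604833°; total 43.604833
  hemisphere S, so the sign is −
  λ: 150 + 33.544/60 = 150.559067
  hemisphere W, so the sign is −
Point 2:
  Lat: 58 + 42.844/60 = 58.714067
  hemisphere S, so the sign is −
  Lon: 30.94′ = 0.515667°; total 0.515667
  E → positive
Point 3:
  Lat: 80 + 43/60 + 46.8/3600 = 80.729667
  S ⇒ negate
  Longitude: 167 + 30/60 + 26.8/3600 = 167.507444
  hemisphere W, so the sign is −
Point 4:
  Latitude: split at 2 digits → 17° and 7.983′; 17 + 7.983/60 = 17.133050
  N → positive
  Longitude: degrees = first 3 digits = 33, minutes = 18.154; 33 + 18.154/60 = 33.302567
  hemisphere W, so the sign is −
Point 5:
  Lat: 71 + 6/60 + 3.3/3600 = 71.100917
  hemisphere S, so the sign is −
  Lon: 11′ + 17″ = 11.28333′; 179 + 11.28333/60 = 179.188056
  W → negative
Point 6:
  Latitude: 20′ + 35.9″ = 20.59833′; 61 + 20.59833/60 = 61.343306
  S → negative
  λ: 46′ + 32.74″ = 46.54567′; 150 + 46.54567/60 = 150.775761
  E → positive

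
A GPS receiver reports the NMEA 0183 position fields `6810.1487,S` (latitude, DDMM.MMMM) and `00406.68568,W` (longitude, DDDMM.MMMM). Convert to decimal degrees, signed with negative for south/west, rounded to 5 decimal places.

-68.16915, -4.11143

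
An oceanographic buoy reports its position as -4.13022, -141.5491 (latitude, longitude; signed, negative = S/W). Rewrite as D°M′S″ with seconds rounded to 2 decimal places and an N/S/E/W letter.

Latitude is negative → S; |value| = 4.130220
Lat: 0.130220 × 60 = 7.81320′ → 7′, remainder × 60 = 48.7920″
Longitude is negative → W; |value| = 141.549100
Longitude: 0.549100° → 32.94600′; 0.94600 × 60 = 56.7600″

4°07′48.79″ S, 141°32′56.76″ W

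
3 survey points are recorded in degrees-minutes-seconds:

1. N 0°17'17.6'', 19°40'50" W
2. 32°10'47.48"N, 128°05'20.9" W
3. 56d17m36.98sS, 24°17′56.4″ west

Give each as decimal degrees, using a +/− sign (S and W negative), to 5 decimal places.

1. 0.28822, -19.68056
2. 32.17986, -128.08914
3. -56.29361, -24.29900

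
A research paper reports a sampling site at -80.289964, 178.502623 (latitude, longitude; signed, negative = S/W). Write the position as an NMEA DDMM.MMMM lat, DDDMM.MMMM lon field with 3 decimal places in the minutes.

8017.398,S / 17830.157,E

Latitude is negative → S; |value| = 80.289964
Latitude: fractional part 0.289964 → 17.39784 minutes
Longitude: fractional part 0.502623 → 30.15738 minutes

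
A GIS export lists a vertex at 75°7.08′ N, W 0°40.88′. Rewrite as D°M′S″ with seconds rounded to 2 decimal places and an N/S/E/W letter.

Lat: 7.08000′ → 7′ and 0.08000 × 60 = 4.8000″
Lon: 40.88000′ → 40′ and 0.88000 × 60 = 52.8000″

75°07′4.80″ N, 0°40′52.80″ W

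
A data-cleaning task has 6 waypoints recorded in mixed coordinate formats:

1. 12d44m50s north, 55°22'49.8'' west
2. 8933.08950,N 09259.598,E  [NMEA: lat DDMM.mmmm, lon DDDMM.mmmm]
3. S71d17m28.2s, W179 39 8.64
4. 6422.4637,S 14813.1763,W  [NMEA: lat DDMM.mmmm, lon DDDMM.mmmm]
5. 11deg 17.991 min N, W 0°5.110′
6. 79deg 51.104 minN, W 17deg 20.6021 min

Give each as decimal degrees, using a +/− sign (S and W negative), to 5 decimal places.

Point 1:
  Latitude: 12° + 44/60 + 50/3600 = 12 + 0.733333 + 0.013889 = 12.747222
  N ⇒ keep positive
  Lon: 55 + 22/60 + 49.8/3600 = 55.380500
  hemisphere W, so the sign is −
Point 2:
  Latitude: split at 2 digits → 89° and 33.0895′; 89 + 33.0895/60 = 89.551492
  N → positive
  λ: split at 3 digits → 092° and 59.598′; 92 + 59.598/60 = 92.993300
  E ⇒ keep positive
Point 3:
  Lat: 71° + 17/60 + 28.2/3600 = 71 + 0.283333 + 0.007833 = 71.291167
  S → negative
  Lon: 179° + 39/60 + 8.64/3600 = 179 + 0.650000 + 0.002400 = 179.652400
  hemisphere W, so the sign is −
Point 4:
  φ: degrees = first 2 digits = 64, minutes = 22.4637; 64 + 22.4637/60 = 64.374395
  S → negative
  Lon: split at 3 digits → 148° and 13.1763′; 148 + 13.1763/60 = 148.219605
  W → negative
Point 5:
  Latitude: 17.991′ = 0.299850°; total 11.299850
  N → positive
  Longitude: 5.11′ = 0.085167°; total 0.085167
  hemisphere W, so the sign is −
Point 6:
  φ: 79 + 51.104/60 = 79.851733
  N ⇒ keep positive
  Longitude: 20.6021′ = 0.343368°; total 17.343368
  hemisphere W, so the sign is −

1. 12.74722, -55.38050
2. 89.55149, 92.99330
3. -71.29117, -179.65240
4. -64.37440, -148.21961
5. 11.29985, -0.08517
6. 79.85173, -17.34337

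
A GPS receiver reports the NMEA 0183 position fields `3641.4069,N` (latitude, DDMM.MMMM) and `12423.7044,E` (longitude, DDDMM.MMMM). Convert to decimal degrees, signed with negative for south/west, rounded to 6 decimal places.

36.690115, 124.395073

φ: degrees = first 2 digits = 36, minutes = 41.4069; 36 + 41.4069/60 = 36.6901150
N → positive
λ: degrees = first 3 digits = 124, minutes = 23.7044; 124 + 23.7044/60 = 124.3950733
E ⇒ keep positive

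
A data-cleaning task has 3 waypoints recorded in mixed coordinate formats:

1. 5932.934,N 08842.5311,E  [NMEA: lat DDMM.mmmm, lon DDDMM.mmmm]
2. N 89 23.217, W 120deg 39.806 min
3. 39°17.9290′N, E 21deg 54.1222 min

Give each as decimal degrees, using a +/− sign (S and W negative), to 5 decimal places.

1. 59.54890, 88.70885
2. 89.38695, -120.66343
3. 39.29882, 21.90204

Point 1:
  Latitude: degrees = first 2 digits = 59, minutes = 32.934; 59 + 32.934/60 = 59.548900
  N ⇒ keep positive
  Longitude: degrees = first 3 digits = 88, minutes = 42.5311; 88 + 42.5311/60 = 88.708852
  E → positive
Point 2:
  Latitude: 23.217′ = 0.386950°; total 89.386950
  N → positive
  λ: 120 + 39.806/60 = 120.663433
  hemisphere W, so the sign is −
Point 3:
  φ: 17.929′ = 0.298817°; total 39.298817
  N → positive
  Longitude: 54.1222′ = 0.902037°; total 21.902037
  E → positive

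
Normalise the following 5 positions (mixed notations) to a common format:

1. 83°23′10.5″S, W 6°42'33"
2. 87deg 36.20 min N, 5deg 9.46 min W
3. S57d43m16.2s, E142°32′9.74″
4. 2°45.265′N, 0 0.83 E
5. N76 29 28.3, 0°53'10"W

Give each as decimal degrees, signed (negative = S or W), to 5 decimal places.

Point 1:
  Latitude: 23′ + 10.5″ = 23.17500′; 83 + 23.17500/60 = 83.386250
  hemisphere S, so the sign is −
  Longitude: 6 + 42/60 + 33/3600 = 6.709167
  hemisphere W, so the sign is −
Point 2:
  Latitude: 36.2′ = 0.603333°; total 87.603333
  N ⇒ keep positive
  Longitude: 9.46′ = 0.157667°; total 5.157667
  hemisphere W, so the sign is −
Point 3:
  φ: 57° + 43/60 + 16.2/3600 = 57 + 0.716667 + 0.004500 = 57.721167
  S → negative
  Longitude: 32′ + 9.74″ = 32.16233′; 142 + 32.16233/60 = 142.536039
  E ⇒ keep positive
Point 4:
  Lat: 45.265′ = 0.754417°; total 2.754417
  N ⇒ keep positive
  Longitude: 0 + 0.83/60 = 0.013833
  E → positive
Point 5:
  φ: 29′ + 28.3″ = 29.47167′; 76 + 29.47167/60 = 76.491194
  N ⇒ keep positive
  Lon: 53′ + 10″ = 53.16667′; 0 + 53.16667/60 = 0.886111
  W → negative

1. -83.38625, -6.70917
2. 87.60333, -5.15767
3. -57.72117, 142.53604
4. 2.75442, 0.01383
5. 76.49119, -0.88611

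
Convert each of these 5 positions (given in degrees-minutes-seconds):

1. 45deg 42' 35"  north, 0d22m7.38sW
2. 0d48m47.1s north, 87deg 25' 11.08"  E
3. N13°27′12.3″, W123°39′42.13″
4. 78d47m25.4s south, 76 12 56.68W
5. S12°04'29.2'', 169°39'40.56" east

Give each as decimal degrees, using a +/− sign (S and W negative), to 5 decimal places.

1. 45.70972, -0.36872
2. 0.81308, 87.41974
3. 13.45342, -123.66170
4. -78.79039, -76.21574
5. -12.07478, 169.66127

Point 1:
  Latitude: 42′ + 35″ = 42.58333′; 45 + 42.58333/60 = 45.709722
  N → positive
  Lon: 0° + 22/60 + 7.38/3600 = 0 + 0.366667 + 0.002050 = 0.368717
  W ⇒ negate
Point 2:
  Lat: 48′ + 47.1″ = 48.78500′; 0 + 48.78500/60 = 0.813083
  N → positive
  Lon: 87 + 25/60 + 11.08/3600 = 87.419744
  E ⇒ keep positive
Point 3:
  Latitude: 13 + 27/60 + 12.3/3600 = 13.453417
  N ⇒ keep positive
  Lon: 123° + 39/60 + 42.13/3600 = 123 + 0.650000 + 0.011703 = 123.661703
  hemisphere W, so the sign is −
Point 4:
  Lat: 78° + 47/60 + 25.4/3600 = 78 + 0.783333 + 0.007056 = 78.790389
  S → negative
  Lon: 76° + 12/60 + 56.68/3600 = 76 + 0.200000 + 0.015744 = 76.215744
  hemisphere W, so the sign is −
Point 5:
  φ: 12 + 4/60 + 29.2/3600 = 12.074778
  S ⇒ negate
  Lon: 169° + 39/60 + 40.56/3600 = 169 + 0.650000 + 0.011267 = 169.661267
  E → positive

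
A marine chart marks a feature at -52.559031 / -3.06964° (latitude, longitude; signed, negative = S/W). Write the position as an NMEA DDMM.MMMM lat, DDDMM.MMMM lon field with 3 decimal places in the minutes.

Latitude is negative → S; |value| = 52.559031
Lat: 52° + 0.559031 × 60 = 52° 33.54186′
Longitude is negative → W; |value| = 3.069640
Longitude: 3° + 0.069640 × 60 = 3° 4.17840′

5233.542,S / 00304.178,W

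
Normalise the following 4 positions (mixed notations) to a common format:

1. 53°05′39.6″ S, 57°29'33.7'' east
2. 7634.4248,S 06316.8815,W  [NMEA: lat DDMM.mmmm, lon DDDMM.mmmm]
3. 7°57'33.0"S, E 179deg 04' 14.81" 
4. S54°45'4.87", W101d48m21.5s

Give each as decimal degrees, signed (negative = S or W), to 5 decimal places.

1. -53.09433, 57.49269
2. -76.57375, -63.28136
3. -7.95917, 179.07078
4. -54.75135, -101.80597

Point 1:
  Latitude: 53 + 5/60 + 39.6/3600 = 53.094333
  S ⇒ negate
  Longitude: 57° + 29/60 + 33.7/3600 = 57 + 0.483333 + 0.009361 = 57.492694
  E → positive
Point 2:
  φ: split at 2 digits → 76° and 34.4248′; 76 + 34.4248/60 = 76.573747
  hemisphere S, so the sign is −
  Lon: degrees = first 3 digits = 63, minutes = 16.8815; 63 + 16.8815/60 = 63.281358
  hemisphere W, so the sign is −
Point 3:
  Latitude: 7 + 57/60 + 33/3600 = 7.959167
  S → negative
  Lon: 4′ + 14.81″ = 4.24683′; 179 + 4.24683/60 = 179.070781
  E ⇒ keep positive
Point 4:
  φ: 54 + 45/60 + 4.87/3600 = 54.751353
  hemisphere S, so the sign is −
  Lon: 101° + 48/60 + 21.5/3600 = 101 + 0.800000 + 0.005972 = 101.805972
  hemisphere W, so the sign is −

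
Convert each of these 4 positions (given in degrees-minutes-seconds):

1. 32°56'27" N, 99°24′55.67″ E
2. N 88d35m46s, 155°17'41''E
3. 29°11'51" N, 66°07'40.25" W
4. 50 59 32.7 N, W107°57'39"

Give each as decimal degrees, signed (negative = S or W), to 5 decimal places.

Point 1:
  Lat: 32° + 56/60 + 27/3600 = 32 + 0.933333 + 0.007500 = 32.940833
  N ⇒ keep positive
  Lon: 99° + 24/60 + 55.67/3600 = 99 + 0.400000 + 0.015464 = 99.415464
  E → positive
Point 2:
  Lat: 88° + 35/60 + 46/3600 = 88 + 0.583333 + 0.012778 = 88.596111
  N → positive
  Longitude: 155° + 17/60 + 41/3600 = 155 + 0.283333 + 0.011389 = 155.294722
  E ⇒ keep positive
Point 3:
  Latitude: 11′ + 51″ = 11.85000′; 29 + 11.85000/60 = 29.197500
  N ⇒ keep positive
  λ: 7′ + 40.25″ = 7.67083′; 66 + 7.67083/60 = 66.127847
  W ⇒ negate
Point 4:
  Lat: 50 + 59/60 + 32.7/3600 = 50.992417
  N → positive
  λ: 107 + 57/60 + 39/3600 = 107.960833
  W ⇒ negate

1. 32.94083, 99.41546
2. 88.59611, 155.29472
3. 29.19750, -66.12785
4. 50.99242, -107.96083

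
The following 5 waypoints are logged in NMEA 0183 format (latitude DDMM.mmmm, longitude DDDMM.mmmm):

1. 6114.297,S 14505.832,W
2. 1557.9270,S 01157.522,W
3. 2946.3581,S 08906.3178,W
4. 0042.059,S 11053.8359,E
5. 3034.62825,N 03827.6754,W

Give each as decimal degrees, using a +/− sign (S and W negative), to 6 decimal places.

Point 1:
  φ: degrees = first 2 digits = 61, minutes = 14.297; 61 + 14.297/60 = 61.2382833
  S ⇒ negate
  λ: degrees = first 3 digits = 145, minutes = 5.832; 145 + 5.832/60 = 145.0972000
  W → negative
Point 2:
  φ: split at 2 digits → 15° and 57.927′; 15 + 57.927/60 = 15.9654500
  S → negative
  λ: split at 3 digits → 011° and 57.522′; 11 + 57.522/60 = 11.9587000
  W → negative
Point 3:
  φ: split at 2 digits → 29° and 46.3581′; 29 + 46.3581/60 = 29.7726350
  hemisphere S, so the sign is −
  λ: split at 3 digits → 089° and 6.3178′; 89 + 6.3178/60 = 89.1052967
  W ⇒ negate
Point 4:
  Latitude: split at 2 digits → 00° and 42.059′; 0 + 42.059/60 = 0.7009833
  S → negative
  λ: split at 3 digits → 110° and 53.8359′; 110 + 53.8359/60 = 110.8972650
  E → positive
Point 5:
  φ: split at 2 digits → 30° and 34.62825′; 30 + 34.62825/60 = 30.5771375
  N ⇒ keep positive
  Longitude: degrees = first 3 digits = 38, minutes = 27.6754; 38 + 27.6754/60 = 38.4612567
  hemisphere W, so the sign is −

1. -61.238283, -145.097200
2. -15.965450, -11.958700
3. -29.772635, -89.105297
4. -0.700983, 110.897265
5. 30.577138, -38.461257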